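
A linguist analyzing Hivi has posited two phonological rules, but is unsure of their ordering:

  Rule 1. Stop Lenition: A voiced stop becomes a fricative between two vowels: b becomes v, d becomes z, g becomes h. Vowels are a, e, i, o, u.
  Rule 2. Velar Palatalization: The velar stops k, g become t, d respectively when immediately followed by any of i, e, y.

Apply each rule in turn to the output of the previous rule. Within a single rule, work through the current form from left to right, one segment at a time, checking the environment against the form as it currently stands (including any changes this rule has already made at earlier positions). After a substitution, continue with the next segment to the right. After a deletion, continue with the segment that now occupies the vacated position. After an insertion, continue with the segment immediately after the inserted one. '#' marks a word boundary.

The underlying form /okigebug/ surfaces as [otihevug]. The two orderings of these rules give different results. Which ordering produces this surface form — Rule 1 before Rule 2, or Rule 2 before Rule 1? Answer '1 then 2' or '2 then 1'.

Order 1 then 2:
  1 Stop Lenition: [okigebug] → [okihevug]
  2 Velar Palatalization: [okihevug] → [otihevug]
  result: [otihevug]
Order 2 then 1:
  2 Velar Palatalization: [okigebug] → [otidebug]
  1 Stop Lenition: [otidebug] → [otizevug]
  result: [otizevug]

1 then 2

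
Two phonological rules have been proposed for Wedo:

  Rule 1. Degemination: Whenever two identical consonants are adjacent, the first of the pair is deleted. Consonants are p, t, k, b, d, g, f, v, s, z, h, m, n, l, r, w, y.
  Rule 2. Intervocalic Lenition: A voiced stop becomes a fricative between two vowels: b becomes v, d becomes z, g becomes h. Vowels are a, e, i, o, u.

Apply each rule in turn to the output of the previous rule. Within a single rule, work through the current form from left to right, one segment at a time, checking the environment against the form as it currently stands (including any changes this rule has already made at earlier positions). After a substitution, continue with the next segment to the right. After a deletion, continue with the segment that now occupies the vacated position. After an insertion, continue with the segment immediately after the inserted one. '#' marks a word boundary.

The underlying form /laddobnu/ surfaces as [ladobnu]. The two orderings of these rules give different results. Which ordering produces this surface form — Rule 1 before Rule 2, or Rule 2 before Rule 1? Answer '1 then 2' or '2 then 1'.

Order 1 then 2:
  1 Degemination: [laddobnu] → [ladobnu]
  2 Intervocalic Lenition: [ladobnu] → [lazobnu]
  result: [lazobnu]
Order 2 then 1:
  2 Intervocalic Lenition: no change — [laddobnu]
  1 Degemination: [laddobnu] → [ladobnu]
  result: [ladobnu]

2 then 1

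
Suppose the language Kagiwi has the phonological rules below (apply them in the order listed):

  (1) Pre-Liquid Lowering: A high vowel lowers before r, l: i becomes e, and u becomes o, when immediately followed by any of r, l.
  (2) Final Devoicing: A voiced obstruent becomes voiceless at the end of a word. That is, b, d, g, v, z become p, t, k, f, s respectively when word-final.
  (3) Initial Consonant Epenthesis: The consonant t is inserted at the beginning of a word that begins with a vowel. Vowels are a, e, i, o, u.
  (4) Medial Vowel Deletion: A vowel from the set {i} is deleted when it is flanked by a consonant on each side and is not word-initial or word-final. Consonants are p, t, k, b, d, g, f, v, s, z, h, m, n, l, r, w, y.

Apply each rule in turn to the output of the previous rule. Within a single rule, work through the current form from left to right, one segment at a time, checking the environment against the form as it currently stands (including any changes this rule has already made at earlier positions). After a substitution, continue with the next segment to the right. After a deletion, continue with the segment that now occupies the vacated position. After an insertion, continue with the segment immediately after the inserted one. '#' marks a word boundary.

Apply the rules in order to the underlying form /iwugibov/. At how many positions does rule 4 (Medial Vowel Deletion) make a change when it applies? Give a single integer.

2

(1) Pre-Liquid Lowering: no change — [iwugibov]
(2) Final Devoicing: [iwugibov] → [iwugibof]
(3) Initial Consonant Epenthesis: [iwugibof] → [tiwugibof]
(4) Medial Vowel Deletion: [tiwugibof] → [twugbof]
Rule 4 changed 2 position(s).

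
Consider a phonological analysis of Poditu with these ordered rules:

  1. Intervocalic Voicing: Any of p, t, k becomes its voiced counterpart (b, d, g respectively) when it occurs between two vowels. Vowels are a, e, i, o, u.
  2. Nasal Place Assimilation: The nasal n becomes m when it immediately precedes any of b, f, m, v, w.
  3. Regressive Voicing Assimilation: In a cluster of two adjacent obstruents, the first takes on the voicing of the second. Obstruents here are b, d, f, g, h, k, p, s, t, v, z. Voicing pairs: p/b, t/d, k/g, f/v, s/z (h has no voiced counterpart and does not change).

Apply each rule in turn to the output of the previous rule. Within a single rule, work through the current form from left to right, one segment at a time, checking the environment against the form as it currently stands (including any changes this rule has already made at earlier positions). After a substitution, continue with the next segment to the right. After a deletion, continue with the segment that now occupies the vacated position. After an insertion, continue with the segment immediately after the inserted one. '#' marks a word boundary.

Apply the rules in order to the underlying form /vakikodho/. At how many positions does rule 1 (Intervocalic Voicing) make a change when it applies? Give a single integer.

1 Intervocalic Voicing: [vakikodho] → [vagigodho]
2 Nasal Place Assimilation: no change — [vagigodho]
3 Regressive Voicing Assimilation: [vagigodho] → [vagigotho]
Rule 1 changed 2 position(s).

2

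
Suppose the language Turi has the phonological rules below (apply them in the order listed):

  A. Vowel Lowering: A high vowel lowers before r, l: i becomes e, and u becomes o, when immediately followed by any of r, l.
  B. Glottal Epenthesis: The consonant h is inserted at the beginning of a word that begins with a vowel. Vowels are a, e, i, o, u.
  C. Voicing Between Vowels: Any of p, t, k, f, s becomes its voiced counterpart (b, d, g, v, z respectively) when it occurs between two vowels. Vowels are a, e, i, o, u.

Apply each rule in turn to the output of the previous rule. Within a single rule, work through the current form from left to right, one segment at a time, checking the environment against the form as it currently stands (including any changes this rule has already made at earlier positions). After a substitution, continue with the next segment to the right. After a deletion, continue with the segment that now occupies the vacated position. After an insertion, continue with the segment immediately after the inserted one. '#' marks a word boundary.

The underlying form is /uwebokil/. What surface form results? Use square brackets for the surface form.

A Vowel Lowering: [uwebokil] → [uwebokel]
B Glottal Epenthesis: [uwebokel] → [huwebokel]
C Voicing Between Vowels: [huwebokel] → [huwebogel]

[huwebogel]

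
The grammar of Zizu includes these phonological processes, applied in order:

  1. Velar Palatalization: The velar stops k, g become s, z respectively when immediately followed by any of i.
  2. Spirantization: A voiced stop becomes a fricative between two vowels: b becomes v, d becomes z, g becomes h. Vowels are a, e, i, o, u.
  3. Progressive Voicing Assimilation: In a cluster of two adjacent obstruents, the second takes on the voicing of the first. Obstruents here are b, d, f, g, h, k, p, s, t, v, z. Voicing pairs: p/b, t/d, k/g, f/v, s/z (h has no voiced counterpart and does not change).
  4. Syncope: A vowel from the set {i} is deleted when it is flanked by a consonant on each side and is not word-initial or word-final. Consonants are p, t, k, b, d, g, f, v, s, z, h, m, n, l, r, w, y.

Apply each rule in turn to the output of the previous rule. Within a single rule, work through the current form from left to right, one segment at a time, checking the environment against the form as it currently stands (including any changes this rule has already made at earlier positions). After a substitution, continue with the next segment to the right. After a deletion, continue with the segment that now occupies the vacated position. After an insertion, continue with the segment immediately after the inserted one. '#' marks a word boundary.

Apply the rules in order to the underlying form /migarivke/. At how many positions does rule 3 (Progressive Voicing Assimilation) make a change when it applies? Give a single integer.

1 Velar Palatalization: no change — [migarivke]
2 Spirantization: [migarivke] → [miharivke]
3 Progressive Voicing Assimilation: [miharivke] → [miharivge]
4 Syncope: [miharivge] → [mharvge]
Rule 3 changed 1 position(s).

1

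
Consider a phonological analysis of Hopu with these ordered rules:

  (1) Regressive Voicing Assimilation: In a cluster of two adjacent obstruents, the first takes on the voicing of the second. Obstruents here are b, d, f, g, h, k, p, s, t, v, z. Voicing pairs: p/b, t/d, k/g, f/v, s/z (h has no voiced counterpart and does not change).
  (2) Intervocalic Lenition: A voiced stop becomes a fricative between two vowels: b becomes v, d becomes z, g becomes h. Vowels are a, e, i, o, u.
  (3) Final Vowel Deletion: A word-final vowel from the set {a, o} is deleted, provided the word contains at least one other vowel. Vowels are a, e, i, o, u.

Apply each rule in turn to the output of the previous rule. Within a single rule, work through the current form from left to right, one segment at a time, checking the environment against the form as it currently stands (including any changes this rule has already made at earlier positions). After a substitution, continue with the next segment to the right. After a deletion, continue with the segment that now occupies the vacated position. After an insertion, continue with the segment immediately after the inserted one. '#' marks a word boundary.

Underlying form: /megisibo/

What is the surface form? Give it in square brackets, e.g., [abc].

(1) Regressive Voicing Assimilation: no change — [megisibo]
(2) Intervocalic Lenition: [megisibo] → [mehisivo]
(3) Final Vowel Deletion: [mehisivo] → [mehisiv]

[mehisiv]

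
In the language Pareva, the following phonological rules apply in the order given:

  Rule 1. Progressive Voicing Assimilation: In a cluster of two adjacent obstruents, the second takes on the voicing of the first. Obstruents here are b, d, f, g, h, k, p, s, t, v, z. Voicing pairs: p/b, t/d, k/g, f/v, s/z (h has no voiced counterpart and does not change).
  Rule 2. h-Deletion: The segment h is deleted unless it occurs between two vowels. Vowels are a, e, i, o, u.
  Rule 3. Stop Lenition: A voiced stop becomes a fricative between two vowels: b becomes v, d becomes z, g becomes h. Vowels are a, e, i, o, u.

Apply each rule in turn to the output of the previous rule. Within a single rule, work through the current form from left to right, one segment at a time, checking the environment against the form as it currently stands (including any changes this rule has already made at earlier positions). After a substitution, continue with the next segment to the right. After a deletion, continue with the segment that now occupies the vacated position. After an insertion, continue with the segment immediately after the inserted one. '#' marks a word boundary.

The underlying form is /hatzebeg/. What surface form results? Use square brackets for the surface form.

[atseveg]

Rule 1 Progressive Voicing Assimilation: [hatzebeg] → [hatsebeg]
Rule 2 h-Deletion: [hatsebeg] → [atsebeg]
Rule 3 Stop Lenition: [atsebeg] → [atseveg]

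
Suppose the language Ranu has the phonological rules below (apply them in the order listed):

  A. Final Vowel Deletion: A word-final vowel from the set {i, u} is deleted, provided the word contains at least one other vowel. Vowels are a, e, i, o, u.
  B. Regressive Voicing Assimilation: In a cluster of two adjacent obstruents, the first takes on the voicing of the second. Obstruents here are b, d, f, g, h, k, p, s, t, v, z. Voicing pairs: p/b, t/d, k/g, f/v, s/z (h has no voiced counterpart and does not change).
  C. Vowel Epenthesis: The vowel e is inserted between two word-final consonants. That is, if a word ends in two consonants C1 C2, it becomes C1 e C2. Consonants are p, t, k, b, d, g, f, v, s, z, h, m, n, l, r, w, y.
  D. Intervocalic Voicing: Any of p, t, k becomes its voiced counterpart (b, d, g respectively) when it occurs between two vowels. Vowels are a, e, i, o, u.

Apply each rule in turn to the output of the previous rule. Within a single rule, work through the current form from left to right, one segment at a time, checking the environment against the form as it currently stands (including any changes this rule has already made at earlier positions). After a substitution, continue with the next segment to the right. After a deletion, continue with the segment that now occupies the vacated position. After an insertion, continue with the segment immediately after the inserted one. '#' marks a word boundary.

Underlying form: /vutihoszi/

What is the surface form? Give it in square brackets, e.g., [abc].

A Final Vowel Deletion: [vutihoszi] → [vutihosz]
B Regressive Voicing Assimilation: [vutihosz] → [vutihozz]
C Vowel Epenthesis: [vutihozz] → [vutihozez]
D Intervocalic Voicing: [vutihozez] → [vudihozez]

[vudihozez]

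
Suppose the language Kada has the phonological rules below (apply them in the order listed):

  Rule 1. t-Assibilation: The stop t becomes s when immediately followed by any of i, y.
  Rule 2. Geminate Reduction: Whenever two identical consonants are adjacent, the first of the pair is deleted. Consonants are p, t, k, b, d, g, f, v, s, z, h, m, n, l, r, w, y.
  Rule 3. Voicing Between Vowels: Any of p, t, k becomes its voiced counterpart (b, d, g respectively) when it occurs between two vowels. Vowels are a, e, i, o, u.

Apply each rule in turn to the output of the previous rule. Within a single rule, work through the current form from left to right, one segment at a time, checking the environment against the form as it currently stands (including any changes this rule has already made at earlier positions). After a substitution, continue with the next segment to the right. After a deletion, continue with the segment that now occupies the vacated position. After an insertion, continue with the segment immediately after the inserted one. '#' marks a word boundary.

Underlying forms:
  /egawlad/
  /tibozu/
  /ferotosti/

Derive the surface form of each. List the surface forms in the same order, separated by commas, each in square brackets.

[egawlad], [sibozu], [ferodosi]

/egawlad/:
  Rule 1 t-Assibilation: no change — [egawlad]
  Rule 2 Geminate Reduction: no change — [egawlad]
  Rule 3 Voicing Between Vowels: no change — [egawlad]
/tibozu/:
  Rule 1 t-Assibilation: [tibozu] → [sibozu]
  Rule 2 Geminate Reduction: no change — [sibozu]
  Rule 3 Voicing Between Vowels: no change — [sibozu]
/ferotosti/:
  Rule 1 t-Assibilation: [ferotosti] → [ferotossi]
  Rule 2 Geminate Reduction: [ferotossi] → [ferotosi]
  Rule 3 Voicing Between Vowels: [ferotosi] → [ferodosi]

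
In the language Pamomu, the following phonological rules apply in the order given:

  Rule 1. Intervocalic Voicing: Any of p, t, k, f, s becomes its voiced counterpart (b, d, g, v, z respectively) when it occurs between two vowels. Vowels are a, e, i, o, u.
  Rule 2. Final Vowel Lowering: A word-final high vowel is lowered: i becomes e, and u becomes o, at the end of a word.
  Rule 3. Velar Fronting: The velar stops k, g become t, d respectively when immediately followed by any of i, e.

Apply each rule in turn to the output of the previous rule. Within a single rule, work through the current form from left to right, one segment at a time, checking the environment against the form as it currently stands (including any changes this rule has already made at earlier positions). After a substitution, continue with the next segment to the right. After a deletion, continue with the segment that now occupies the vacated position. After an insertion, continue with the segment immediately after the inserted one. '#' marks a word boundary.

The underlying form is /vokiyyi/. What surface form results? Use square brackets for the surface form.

Rule 1 Intervocalic Voicing: [vokiyyi] → [vogiyyi]
Rule 2 Final Vowel Lowering: [vogiyyi] → [vogiyye]
Rule 3 Velar Fronting: [vogiyye] → [vodiyye]

[vodiyye]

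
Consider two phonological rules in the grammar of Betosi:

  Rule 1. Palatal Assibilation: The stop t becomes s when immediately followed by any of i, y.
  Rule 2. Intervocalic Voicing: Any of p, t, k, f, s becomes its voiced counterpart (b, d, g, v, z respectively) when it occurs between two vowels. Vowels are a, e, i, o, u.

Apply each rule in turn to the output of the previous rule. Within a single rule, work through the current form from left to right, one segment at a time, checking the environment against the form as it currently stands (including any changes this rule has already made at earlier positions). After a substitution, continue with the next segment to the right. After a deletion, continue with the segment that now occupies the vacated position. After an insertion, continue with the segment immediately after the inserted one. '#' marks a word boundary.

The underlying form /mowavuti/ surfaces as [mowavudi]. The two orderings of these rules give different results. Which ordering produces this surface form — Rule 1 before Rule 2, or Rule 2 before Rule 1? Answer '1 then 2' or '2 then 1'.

Order 1 then 2:
  1 Palatal Assibilation: [mowavuti] → [mowavusi]
  2 Intervocalic Voicing: [mowavusi] → [mowavuzi]
  result: [mowavuzi]
Order 2 then 1:
  2 Intervocalic Voicing: [mowavuti] → [mowavudi]
  1 Palatal Assibilation: no change — [mowavudi]
  result: [mowavudi]

2 then 1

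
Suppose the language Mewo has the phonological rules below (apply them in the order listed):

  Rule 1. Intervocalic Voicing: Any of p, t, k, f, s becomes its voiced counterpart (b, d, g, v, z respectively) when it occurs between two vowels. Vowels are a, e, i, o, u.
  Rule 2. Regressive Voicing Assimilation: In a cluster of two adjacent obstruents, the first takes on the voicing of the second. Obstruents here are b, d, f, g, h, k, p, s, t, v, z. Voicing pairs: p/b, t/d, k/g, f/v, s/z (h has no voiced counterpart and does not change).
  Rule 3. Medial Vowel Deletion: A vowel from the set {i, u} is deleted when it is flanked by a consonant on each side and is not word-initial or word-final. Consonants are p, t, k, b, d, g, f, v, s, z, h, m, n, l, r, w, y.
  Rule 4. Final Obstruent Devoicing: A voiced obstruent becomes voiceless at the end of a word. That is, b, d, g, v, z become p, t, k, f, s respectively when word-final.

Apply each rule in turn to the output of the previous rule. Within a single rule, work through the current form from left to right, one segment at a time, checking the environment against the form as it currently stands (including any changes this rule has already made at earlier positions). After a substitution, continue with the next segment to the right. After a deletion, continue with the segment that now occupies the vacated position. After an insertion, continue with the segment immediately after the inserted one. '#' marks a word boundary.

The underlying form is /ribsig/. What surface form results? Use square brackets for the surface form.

Rule 1 Intervocalic Voicing: no change — [ribsig]
Rule 2 Regressive Voicing Assimilation: [ribsig] → [ripsig]
Rule 3 Medial Vowel Deletion: [ripsig] → [rpsg]
Rule 4 Final Obstruent Devoicing: [rpsg] → [rpsk]

[rpsk]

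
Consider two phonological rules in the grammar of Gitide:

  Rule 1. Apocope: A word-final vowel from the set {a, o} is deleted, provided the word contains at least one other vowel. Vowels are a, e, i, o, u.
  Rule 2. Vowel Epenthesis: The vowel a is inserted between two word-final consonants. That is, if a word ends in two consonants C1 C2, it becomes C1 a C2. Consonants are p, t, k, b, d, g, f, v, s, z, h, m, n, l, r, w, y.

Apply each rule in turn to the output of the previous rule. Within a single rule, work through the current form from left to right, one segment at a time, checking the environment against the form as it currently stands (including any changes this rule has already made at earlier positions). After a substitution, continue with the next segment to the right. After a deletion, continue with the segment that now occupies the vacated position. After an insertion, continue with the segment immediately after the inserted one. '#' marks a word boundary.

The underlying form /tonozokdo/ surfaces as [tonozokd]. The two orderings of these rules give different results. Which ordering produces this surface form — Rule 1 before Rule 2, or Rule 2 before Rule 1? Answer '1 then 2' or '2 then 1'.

Order 1 then 2:
  1 Apocope: [tonozokdo] → [tonozokd]
  2 Vowel Epenthesis: [tonozokd] → [tonozokad]
  result: [tonozokad]
Order 2 then 1:
  2 Vowel Epenthesis: no change — [tonozokdo]
  1 Apocope: [tonozokdo] → [tonozokd]
  result: [tonozokd]

2 then 1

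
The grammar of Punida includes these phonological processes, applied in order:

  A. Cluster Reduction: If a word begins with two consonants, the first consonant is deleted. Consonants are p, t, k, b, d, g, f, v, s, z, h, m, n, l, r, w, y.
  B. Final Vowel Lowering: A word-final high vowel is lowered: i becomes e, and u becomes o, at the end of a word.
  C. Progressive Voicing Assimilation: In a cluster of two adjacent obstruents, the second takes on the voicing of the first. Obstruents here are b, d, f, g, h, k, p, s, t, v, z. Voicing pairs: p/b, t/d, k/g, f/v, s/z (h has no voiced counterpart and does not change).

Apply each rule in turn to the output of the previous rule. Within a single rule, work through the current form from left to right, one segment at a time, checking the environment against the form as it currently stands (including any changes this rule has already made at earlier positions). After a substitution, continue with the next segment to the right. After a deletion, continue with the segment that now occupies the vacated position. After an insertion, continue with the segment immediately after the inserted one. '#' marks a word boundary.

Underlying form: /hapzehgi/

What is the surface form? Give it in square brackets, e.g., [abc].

[hapsehke]

A Cluster Reduction: no change — [hapzehgi]
B Final Vowel Lowering: [hapzehgi] → [hapzehge]
C Progressive Voicing Assimilation: [hapzehge] → [hapsehke]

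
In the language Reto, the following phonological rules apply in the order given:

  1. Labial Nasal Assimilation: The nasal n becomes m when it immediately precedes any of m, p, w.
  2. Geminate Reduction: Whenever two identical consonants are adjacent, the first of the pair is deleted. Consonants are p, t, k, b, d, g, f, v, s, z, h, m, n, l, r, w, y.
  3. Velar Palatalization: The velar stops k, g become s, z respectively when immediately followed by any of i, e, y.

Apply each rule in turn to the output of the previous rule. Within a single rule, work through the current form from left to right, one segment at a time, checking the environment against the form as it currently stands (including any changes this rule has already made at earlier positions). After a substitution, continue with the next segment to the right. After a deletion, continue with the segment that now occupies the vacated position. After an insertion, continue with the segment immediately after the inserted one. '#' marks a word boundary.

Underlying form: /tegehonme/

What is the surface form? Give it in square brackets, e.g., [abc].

1 Labial Nasal Assimilation: [tegehonme] → [tegehomme]
2 Geminate Reduction: [tegehomme] → [tegehome]
3 Velar Palatalization: [tegehome] → [tezehome]

[tezehome]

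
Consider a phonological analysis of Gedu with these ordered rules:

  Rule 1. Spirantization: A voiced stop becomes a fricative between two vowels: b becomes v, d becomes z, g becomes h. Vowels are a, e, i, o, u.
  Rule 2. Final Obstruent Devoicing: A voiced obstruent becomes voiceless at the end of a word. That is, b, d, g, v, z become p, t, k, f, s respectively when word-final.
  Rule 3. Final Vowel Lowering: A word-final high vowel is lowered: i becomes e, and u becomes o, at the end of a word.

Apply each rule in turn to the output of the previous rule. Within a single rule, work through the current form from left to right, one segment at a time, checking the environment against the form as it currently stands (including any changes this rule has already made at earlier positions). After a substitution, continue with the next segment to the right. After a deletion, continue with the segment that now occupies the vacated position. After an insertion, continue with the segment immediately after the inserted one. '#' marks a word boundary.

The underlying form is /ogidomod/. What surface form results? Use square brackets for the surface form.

Rule 1 Spirantization: [ogidomod] → [ohizomod]
Rule 2 Final Obstruent Devoicing: [ohizomod] → [ohizomot]
Rule 3 Final Vowel Lowering: no change — [ohizomot]

[ohizomot]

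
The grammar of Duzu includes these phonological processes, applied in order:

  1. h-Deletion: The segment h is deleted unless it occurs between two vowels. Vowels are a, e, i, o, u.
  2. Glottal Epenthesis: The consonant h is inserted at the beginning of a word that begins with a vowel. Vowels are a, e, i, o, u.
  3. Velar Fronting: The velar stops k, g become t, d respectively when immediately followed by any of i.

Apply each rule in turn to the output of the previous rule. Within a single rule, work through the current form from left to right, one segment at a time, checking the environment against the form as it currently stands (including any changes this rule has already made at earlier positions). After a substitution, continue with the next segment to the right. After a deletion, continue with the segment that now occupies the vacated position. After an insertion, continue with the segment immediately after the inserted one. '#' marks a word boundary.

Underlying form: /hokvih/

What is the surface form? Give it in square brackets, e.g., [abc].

[hokvi]

1 h-Deletion: [hokvih] → [okvi]
2 Glottal Epenthesis: [okvi] → [hokvi]
3 Velar Fronting: no change — [hokvi]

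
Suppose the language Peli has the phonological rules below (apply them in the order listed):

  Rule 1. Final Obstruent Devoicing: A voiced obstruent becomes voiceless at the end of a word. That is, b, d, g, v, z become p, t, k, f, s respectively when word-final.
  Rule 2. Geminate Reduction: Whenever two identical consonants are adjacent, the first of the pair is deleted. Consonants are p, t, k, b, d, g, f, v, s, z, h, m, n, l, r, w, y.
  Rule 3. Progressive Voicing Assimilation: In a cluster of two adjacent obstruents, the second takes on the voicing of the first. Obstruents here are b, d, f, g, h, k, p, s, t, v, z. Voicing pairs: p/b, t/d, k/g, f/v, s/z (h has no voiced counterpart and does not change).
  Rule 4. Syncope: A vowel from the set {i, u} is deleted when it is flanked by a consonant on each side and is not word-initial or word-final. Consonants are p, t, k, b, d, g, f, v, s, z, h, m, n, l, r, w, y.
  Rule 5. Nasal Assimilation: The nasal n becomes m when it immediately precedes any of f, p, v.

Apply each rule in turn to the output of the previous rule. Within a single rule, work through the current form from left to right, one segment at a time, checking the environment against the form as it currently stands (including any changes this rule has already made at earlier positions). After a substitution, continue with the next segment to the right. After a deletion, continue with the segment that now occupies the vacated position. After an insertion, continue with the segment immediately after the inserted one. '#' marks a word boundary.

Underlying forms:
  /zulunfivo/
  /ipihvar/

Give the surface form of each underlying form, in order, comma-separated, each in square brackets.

/zulunfivo/:
  Rule 1 Final Obstruent Devoicing: no change — [zulunfivo]
  Rule 2 Geminate Reduction: no change — [zulunfivo]
  Rule 3 Progressive Voicing Assimilation: no change — [zulunfivo]
  Rule 4 Syncope: [zulunfivo] → [zlnfvo]
  Rule 5 Nasal Assimilation: [zlnfvo] → [zlmfvo]
/ipihvar/:
  Rule 1 Final Obstruent Devoicing: no change — [ipihvar]
  Rule 2 Geminate Reduction: no change — [ipihvar]
  Rule 3 Progressive Voicing Assimilation: [ipihvar] → [ipihfar]
  Rule 4 Syncope: [ipihfar] → [iphfar]
  Rule 5 Nasal Assimilation: no change — [iphfar]

[zlmfvo], [iphfar]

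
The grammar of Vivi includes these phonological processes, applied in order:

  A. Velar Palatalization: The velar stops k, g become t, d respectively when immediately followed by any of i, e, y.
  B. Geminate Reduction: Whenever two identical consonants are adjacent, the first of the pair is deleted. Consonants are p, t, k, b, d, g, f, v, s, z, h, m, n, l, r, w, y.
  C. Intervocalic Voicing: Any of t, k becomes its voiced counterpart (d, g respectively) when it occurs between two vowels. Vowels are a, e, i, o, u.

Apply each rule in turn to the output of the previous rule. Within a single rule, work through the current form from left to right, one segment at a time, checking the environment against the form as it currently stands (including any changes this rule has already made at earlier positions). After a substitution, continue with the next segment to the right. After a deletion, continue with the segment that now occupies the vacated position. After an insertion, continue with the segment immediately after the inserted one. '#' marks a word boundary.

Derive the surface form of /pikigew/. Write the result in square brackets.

[pididew]

A Velar Palatalization: [pikigew] → [pitidew]
B Geminate Reduction: no change — [pitidew]
C Intervocalic Voicing: [pitidew] → [pididew]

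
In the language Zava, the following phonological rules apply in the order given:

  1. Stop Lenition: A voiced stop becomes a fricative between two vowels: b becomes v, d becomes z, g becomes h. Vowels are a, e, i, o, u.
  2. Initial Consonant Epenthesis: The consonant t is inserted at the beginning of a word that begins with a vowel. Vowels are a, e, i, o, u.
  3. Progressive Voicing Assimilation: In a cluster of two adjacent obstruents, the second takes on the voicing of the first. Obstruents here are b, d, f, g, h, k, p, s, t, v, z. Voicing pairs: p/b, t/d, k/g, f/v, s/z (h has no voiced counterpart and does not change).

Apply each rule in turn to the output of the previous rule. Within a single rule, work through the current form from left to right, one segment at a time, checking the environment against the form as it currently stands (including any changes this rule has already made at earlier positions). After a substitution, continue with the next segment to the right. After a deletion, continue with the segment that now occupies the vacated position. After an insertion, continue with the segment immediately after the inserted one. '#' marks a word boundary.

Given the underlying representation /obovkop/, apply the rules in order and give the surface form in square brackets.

1 Stop Lenition: [obovkop] → [ovovkop]
2 Initial Consonant Epenthesis: [ovovkop] → [tovovkop]
3 Progressive Voicing Assimilation: [tovovkop] → [tovovgop]

[tovovgop]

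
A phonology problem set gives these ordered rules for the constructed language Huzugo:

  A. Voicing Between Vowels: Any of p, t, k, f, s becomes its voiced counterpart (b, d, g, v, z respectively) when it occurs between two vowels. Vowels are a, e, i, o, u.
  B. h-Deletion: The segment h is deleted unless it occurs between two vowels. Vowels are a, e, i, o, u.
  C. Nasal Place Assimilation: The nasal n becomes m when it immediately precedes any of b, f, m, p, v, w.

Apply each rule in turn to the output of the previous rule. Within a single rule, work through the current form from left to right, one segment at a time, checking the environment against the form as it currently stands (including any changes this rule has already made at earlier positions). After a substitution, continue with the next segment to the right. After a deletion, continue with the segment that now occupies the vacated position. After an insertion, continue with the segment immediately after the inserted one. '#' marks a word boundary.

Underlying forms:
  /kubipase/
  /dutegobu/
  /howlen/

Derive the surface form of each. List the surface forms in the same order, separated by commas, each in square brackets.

/kubipase/:
  A Voicing Between Vowels: [kubipase] → [kubibaze]
  B h-Deletion: no change — [kubibaze]
  C Nasal Place Assimilation: no change — [kubibaze]
/dutegobu/:
  A Voicing Between Vowels: [dutegobu] → [dudegobu]
  B h-Deletion: no change — [dudegobu]
  C Nasal Place Assimilation: no change — [dudegobu]
/howlen/:
  A Voicing Between Vowels: no change — [howlen]
  B h-Deletion: [howlen] → [owlen]
  C Nasal Place Assimilation: no change — [owlen]

[kubibaze], [dudegobu], [owlen]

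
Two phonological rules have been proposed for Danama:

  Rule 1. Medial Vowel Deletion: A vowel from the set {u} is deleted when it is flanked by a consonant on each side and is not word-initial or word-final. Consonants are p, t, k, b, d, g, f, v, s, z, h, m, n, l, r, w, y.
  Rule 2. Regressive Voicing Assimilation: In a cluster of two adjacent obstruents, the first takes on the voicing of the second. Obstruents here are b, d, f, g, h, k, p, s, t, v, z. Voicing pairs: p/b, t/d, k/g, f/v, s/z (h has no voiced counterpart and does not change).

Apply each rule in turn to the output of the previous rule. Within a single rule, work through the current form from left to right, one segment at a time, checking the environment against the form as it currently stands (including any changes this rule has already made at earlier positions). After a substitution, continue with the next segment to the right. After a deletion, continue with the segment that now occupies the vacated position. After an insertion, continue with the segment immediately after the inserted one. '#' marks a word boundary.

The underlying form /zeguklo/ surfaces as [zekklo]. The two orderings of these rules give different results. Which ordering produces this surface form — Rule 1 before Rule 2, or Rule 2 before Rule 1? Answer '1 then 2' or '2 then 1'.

Order 1 then 2:
  1 Medial Vowel Deletion: [zeguklo] → [zegklo]
  2 Regressive Voicing Assimilation: [zegklo] → [zekklo]
  result: [zekklo]
Order 2 then 1:
  2 Regressive Voicing Assimilation: no change — [zeguklo]
  1 Medial Vowel Deletion: [zeguklo] → [zegklo]
  result: [zegklo]

1 then 2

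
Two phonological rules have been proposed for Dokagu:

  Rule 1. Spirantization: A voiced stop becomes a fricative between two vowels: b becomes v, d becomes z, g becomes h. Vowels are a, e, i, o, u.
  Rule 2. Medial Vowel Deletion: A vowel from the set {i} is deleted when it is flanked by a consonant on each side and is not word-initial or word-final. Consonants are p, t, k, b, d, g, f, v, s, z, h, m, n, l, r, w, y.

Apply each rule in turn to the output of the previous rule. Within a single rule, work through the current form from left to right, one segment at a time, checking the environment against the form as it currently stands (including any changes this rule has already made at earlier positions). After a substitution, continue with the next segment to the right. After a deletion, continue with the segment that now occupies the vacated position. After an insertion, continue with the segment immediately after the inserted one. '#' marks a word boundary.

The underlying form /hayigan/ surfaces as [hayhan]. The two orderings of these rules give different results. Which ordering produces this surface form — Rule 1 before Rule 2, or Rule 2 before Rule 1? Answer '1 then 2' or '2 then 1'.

Order 1 then 2:
  1 Spirantization: [hayigan] → [hayihan]
  2 Medial Vowel Deletion: [hayihan] → [hayhan]
  result: [hayhan]
Order 2 then 1:
  2 Medial Vowel Deletion: [hayigan] → [haygan]
  1 Spirantization: no change — [haygan]
  result: [haygan]

1 then 2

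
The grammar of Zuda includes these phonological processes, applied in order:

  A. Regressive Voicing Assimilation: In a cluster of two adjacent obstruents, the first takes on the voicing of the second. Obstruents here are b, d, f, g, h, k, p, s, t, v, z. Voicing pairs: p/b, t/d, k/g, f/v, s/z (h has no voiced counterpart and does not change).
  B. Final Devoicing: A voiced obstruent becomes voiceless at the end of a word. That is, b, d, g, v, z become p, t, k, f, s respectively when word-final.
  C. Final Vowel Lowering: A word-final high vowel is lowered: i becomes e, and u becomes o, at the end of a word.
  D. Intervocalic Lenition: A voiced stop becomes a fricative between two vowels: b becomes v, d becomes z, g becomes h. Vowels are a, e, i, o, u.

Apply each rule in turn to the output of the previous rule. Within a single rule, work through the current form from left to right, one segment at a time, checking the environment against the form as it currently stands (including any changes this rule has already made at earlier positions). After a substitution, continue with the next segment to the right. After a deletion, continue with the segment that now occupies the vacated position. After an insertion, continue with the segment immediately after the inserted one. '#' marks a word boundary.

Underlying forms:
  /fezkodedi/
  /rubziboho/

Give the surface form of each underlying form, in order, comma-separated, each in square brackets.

/fezkodedi/:
  A Regressive Voicing Assimilation: [fezkodedi] → [feskodedi]
  B Final Devoicing: no change — [feskodedi]
  C Final Vowel Lowering: [feskodedi] → [feskodede]
  D Intervocalic Lenition: [feskodede] → [feskozeze]
/rubziboho/:
  A Regressive Voicing Assimilation: no change — [rubziboho]
  B Final Devoicing: no change — [rubziboho]
  C Final Vowel Lowering: no change — [rubziboho]
  D Intervocalic Lenition: [rubziboho] → [rubzivoho]

[feskozeze], [rubzivoho]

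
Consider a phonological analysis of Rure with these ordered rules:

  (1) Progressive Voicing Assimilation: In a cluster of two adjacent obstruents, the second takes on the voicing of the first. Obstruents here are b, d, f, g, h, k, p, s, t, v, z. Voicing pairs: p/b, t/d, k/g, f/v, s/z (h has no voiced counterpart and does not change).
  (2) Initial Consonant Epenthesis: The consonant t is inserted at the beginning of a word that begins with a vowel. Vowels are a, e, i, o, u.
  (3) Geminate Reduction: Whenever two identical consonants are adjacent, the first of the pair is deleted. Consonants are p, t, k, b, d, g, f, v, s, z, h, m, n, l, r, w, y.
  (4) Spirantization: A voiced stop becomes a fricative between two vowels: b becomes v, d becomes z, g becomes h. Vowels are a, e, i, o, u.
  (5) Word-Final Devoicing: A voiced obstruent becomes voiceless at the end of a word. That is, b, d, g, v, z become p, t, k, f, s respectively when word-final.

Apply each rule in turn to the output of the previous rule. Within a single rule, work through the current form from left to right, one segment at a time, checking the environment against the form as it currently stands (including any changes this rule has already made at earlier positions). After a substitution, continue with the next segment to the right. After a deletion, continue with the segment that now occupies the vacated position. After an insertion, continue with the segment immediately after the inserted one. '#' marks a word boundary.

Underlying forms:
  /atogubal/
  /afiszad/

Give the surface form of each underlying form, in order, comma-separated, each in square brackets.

/atogubal/:
  (1) Progressive Voicing Assimilation: no change — [atogubal]
  (2) Initial Consonant Epenthesis: [atogubal] → [tatogubal]
  (3) Geminate Reduction: no change — [tatogubal]
  (4) Spirantization: [tatogubal] → [tatohuval]
  (5) Word-Final Devoicing: no change — [tatohuval]
/afiszad/:
  (1) Progressive Voicing Assimilation: [afiszad] → [afissad]
  (2) Initial Consonant Epenthesis: [afissad] → [tafissad]
  (3) Geminate Reduction: [tafissad] → [tafisad]
  (4) Spirantization: no change — [tafisad]
  (5) Word-Final Devoicing: [tafisad] → [tafisat]

[tatohuval], [tafisat]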